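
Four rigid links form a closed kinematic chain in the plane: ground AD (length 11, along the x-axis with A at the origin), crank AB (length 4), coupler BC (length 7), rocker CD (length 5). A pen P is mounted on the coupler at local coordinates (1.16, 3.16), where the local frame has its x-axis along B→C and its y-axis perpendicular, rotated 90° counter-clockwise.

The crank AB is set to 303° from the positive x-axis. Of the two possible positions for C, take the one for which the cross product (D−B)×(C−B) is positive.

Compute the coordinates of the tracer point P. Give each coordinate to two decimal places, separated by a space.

0.40 -0.49

A=(0,0), D=(11.00,0)
B = A + 4.00·(cos303°, sin303°) = (2.1786, -3.3547)
|BD| = 9.4378
circle(B,7.00) ∩ circle(D,5.00): a=5.9904, h=3.6215
  candidates: C₊=(6.4905,2.1596) cross=34.179; C₋=(9.0650,-4.6104) cross=-34.179
  mode + wants cross > 0 → take C=(6.4905,2.1596) (cross=34.179)
ex = (C−B)/|BC| = (0.6160,0.7878); ey = (-0.7878,0.6160)
P = B + 1.16·ex + 3.16·ey = (0.4038,-0.4944)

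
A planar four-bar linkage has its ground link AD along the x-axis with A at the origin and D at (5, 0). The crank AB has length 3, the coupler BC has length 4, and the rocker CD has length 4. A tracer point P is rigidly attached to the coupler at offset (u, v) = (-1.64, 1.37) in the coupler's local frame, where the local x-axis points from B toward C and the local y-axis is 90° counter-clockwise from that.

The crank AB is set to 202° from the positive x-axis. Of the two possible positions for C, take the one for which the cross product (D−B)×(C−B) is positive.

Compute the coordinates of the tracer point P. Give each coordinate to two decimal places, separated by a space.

A=(0,0), D=(5.00,0)
B = A + 3.00·(cos202°, sin202°) = (-2.7816, -1.1238)
|BD| = 7.8623
circle(B,4.00) ∩ circle(D,4.00): a=3.9311, h=0.7390
  candidates: C₊=(1.0036,0.1695) cross=5.810; C₋=(1.2149,-1.2933) cross=-5.810
  mode + wants cross > 0 → take C=(1.0036,0.1695) (cross=5.810)
ex = (C−B)/|BC| = (0.9463,0.3233); ey = (-0.3233,0.9463)
P = B + -1.64·ex + 1.37·ey = (-4.7764,-0.3577)

-4.78 -0.36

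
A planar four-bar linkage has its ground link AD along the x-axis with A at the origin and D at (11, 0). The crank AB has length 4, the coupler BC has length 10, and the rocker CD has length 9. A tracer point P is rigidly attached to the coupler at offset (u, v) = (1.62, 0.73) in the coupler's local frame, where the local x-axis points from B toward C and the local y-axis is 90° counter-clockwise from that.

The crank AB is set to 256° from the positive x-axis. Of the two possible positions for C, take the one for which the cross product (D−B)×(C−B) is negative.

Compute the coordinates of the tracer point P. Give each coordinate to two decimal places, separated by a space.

0.81 -3.97

A=(0,0), D=(11.00,0)
B = A + 4.00·(cos256°, sin256°) = (-0.9677, -3.8812)
|BD| = 12.5813
circle(B,10.00) ∩ circle(D,9.00): a=7.0457, h=7.0963
  candidates: C₊=(3.5453,5.0426) cross=89.281; C₋=(7.9235,-8.4579) cross=-89.281
  mode - wants cross < 0 → take C=(7.9235,-8.4579) (cross=-89.281)
ex = (C−B)/|BC| = (0.8891,-0.4577); ey = (0.4577,0.8891)
P = B + 1.62·ex + 0.73·ey = (0.8068,-3.9735)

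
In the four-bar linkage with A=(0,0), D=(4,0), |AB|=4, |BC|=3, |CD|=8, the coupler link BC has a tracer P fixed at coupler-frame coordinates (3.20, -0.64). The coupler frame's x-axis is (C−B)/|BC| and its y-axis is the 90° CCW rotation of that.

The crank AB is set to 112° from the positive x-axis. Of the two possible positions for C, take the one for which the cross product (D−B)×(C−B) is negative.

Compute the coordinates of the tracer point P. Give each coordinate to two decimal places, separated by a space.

-4.36 2.15

A=(0,0), D=(4.00,0)
B = A + 4.00·(cos112°, sin112°) = (-1.4984, 3.7087)
|BD| = 6.6323
circle(B,3.00) ∩ circle(D,8.00): a=-0.8302, h=2.8828
  candidates: C₊=(-0.5747,6.5630) cross=19.120; C₋=(-3.7988,1.7830) cross=-19.120
  mode - wants cross < 0 → take C=(-3.7988,1.7830) (cross=-19.120)
ex = (C−B)/|BC| = (-0.7668,-0.6419); ey = (0.6419,-0.7668)
P = B + 3.20·ex + -0.64·ey = (-4.3630,2.1454)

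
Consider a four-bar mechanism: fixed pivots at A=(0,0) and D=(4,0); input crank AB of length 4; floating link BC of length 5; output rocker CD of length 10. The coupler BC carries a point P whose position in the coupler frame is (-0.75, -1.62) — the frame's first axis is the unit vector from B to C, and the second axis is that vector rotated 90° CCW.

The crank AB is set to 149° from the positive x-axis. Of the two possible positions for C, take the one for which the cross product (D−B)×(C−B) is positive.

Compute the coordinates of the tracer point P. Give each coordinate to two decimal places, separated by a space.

A=(0,0), D=(4.00,0)
B = A + 4.00·(cos149°, sin149°) = (-3.4287, 2.0602)
|BD| = 7.7090
circle(B,5.00) ∩ circle(D,10.00): a=-1.0099, h=4.8969
  candidates: C₊=(-3.0932,7.0489) cross=37.751; C₋=(-5.7105,-2.3888) cross=-37.751
  mode + wants cross > 0 → take C=(-3.0932,7.0489) (cross=37.751)
ex = (C−B)/|BC| = (0.0671,0.9977); ey = (-0.9977,0.0671)
P = B + -0.75·ex + -1.62·ey = (-1.8626,1.2031)

-1.86 1.20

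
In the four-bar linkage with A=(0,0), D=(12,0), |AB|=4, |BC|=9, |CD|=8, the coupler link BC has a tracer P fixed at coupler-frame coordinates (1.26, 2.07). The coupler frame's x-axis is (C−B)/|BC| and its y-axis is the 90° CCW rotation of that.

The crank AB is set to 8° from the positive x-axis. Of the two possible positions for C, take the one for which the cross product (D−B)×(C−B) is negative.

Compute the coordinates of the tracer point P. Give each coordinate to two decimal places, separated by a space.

6.38 0.52

A=(0,0), D=(12.00,0)
B = A + 4.00·(cos8°, sin8°) = (3.9611, 0.5567)
|BD| = 8.0582
circle(B,9.00) ∩ circle(D,8.00): a=5.0839, h=7.4266
  candidates: C₊=(9.5459,7.6143) cross=59.845; C₋=(8.5198,-7.2033) cross=-59.845
  mode - wants cross < 0 → take C=(8.5198,-7.2033) (cross=-59.845)
ex = (C−B)/|BC| = (0.5065,-0.8622); ey = (0.8622,0.5065)
P = B + 1.26·ex + 2.07·ey = (6.3841,0.5188)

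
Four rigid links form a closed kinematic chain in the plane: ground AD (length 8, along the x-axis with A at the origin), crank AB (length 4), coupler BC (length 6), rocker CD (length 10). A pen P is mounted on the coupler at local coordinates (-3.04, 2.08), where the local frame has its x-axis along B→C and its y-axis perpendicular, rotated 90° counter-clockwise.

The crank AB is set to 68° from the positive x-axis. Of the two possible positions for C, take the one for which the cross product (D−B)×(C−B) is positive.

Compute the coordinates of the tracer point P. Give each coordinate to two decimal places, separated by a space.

A=(0,0), D=(8.00,0)
B = A + 4.00·(cos68°, sin68°) = (1.4984, 3.7087)
|BD| = 7.4850
circle(B,6.00) ∩ circle(D,10.00): a=-0.5327, h=5.9763
  candidates: C₊=(3.9969,9.1638) cross=44.733; C₋=(-1.9255,-1.2184) cross=-44.733
  mode + wants cross > 0 → take C=(3.9969,9.1638) (cross=44.733)
ex = (C−B)/|BC| = (0.4164,0.9092); ey = (-0.9092,0.4164)
P = B + -3.04·ex + 2.08·ey = (-1.6586,1.8110)

-1.66 1.81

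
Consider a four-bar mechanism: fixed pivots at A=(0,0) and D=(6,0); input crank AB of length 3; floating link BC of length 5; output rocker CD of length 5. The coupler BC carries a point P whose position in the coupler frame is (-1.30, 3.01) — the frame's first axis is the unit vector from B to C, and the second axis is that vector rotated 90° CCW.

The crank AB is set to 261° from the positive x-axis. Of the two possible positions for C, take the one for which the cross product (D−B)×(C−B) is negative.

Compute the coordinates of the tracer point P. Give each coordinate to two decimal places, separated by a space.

-0.66 0.31

A=(0,0), D=(6.00,0)
B = A + 3.00·(cos261°, sin261°) = (-0.4693, -2.9631)
|BD| = 7.1156
circle(B,5.00) ∩ circle(D,5.00): a=3.5578, h=3.5131
  candidates: C₊=(1.3024,1.7125) cross=24.998; C₋=(4.2283,-4.6756) cross=-24.998
  mode - wants cross < 0 → take C=(4.2283,-4.6756) (cross=-24.998)
ex = (C−B)/|BC| = (0.9395,-0.3425); ey = (0.3425,0.9395)
P = B + -1.30·ex + 3.01·ey = (-0.6597,0.3101)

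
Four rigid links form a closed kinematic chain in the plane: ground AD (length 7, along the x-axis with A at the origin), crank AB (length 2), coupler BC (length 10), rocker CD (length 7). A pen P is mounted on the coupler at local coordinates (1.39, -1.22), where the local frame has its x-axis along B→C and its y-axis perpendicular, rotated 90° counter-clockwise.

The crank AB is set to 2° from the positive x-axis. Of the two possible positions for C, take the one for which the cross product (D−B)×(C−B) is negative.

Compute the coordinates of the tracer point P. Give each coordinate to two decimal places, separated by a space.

A=(0,0), D=(7.00,0)
B = A + 2.00·(cos2°, sin2°) = (1.9988, 0.0698)
|BD| = 5.0017
circle(B,10.00) ∩ circle(D,7.00): a=7.5991, h=6.5003
  candidates: C₊=(9.6879,6.4634) cross=32.512; C₋=(9.5064,-6.5359) cross=-32.512
  mode - wants cross < 0 → take C=(9.5064,-6.5359) (cross=-32.512)
ex = (C−B)/|BC| = (0.7508,-0.6606); ey = (0.6606,0.7508)
P = B + 1.39·ex + -1.22·ey = (2.2365,-1.7643)

2.24 -1.76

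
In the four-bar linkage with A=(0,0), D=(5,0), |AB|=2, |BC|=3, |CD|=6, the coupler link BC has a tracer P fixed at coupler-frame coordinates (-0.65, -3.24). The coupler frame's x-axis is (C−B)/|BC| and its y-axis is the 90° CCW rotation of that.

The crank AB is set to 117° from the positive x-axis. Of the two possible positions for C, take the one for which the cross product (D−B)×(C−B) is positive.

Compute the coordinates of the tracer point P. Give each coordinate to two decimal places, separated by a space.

A=(0,0), D=(5.00,0)
B = A + 2.00·(cos117°, sin117°) = (-0.9080, 1.7820)
|BD| = 6.1709
circle(B,3.00) ∩ circle(D,6.00): a=0.8977, h=2.8625
  candidates: C₊=(0.7782,4.2633) cross=17.664; C₋=(-0.8751,-1.2178) cross=-17.664
  mode + wants cross > 0 → take C=(0.7782,4.2633) (cross=17.664)
ex = (C−B)/|BC| = (0.5620,0.8271); ey = (-0.8271,0.5620)
P = B + -0.65·ex + -3.24·ey = (1.4065,-0.5766)

1.41 -0.58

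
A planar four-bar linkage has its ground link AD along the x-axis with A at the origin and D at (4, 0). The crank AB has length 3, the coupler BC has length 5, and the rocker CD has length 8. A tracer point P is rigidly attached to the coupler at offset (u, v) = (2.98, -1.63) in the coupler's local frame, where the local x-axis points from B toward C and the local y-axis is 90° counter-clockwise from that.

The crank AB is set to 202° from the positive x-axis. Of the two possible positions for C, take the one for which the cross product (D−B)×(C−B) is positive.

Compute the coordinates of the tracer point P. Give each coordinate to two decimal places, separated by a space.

A=(0,0), D=(4.00,0)
B = A + 3.00·(cos202°, sin202°) = (-2.7816, -1.1238)
|BD| = 6.8740
circle(B,5.00) ∩ circle(D,8.00): a=0.6003, h=4.9638
  candidates: C₊=(-3.0009,3.8714) cross=34.122; C₋=(-1.3778,-5.9227) cross=-34.122
  mode + wants cross > 0 → take C=(-3.0009,3.8714) (cross=34.122)
ex = (C−B)/|BC| = (-0.0439,0.9990); ey = (-0.9990,-0.0439)
P = B + 2.98·ex + -1.63·ey = (-1.2838,1.9248)

-1.28 1.92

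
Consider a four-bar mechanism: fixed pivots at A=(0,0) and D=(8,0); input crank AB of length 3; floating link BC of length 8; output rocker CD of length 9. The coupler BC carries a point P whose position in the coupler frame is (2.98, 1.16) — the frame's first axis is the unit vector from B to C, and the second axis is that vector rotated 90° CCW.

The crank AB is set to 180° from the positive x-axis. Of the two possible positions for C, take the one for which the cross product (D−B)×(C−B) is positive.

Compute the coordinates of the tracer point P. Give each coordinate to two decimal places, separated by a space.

A=(0,0), D=(8.00,0)
B = A + 3.00·(cos180°, sin180°) = (-3.0000, 0.0000)
|BD| = 11.0000
circle(B,8.00) ∩ circle(D,9.00): a=4.7273, h=6.4539
  candidates: C₊=(1.7273,6.4539) cross=70.993; C₋=(1.7273,-6.4539) cross=-70.993
  mode + wants cross > 0 → take C=(1.7273,6.4539) (cross=70.993)
ex = (C−B)/|BC| = (0.5909,0.8067); ey = (-0.8067,0.5909)
P = B + 2.98·ex + 1.16·ey = (-2.1749,3.0895)

-2.17 3.09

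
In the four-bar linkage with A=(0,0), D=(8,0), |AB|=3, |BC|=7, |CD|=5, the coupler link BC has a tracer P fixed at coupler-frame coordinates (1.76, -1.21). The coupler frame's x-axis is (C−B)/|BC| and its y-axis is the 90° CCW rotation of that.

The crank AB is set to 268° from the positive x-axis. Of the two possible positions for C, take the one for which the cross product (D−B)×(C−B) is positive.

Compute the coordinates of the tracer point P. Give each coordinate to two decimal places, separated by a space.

A=(0,0), D=(8.00,0)
B = A + 3.00·(cos268°, sin268°) = (-0.1047, -2.9982)
|BD| = 8.6415
circle(B,7.00) ∩ circle(D,5.00): a=5.7094, h=4.0500
  candidates: C₊=(3.8449,2.7812) cross=34.998; C₋=(6.6552,-4.8158) cross=-34.998
  mode + wants cross > 0 → take C=(3.8449,2.7812) (cross=34.998)
ex = (C−B)/|BC| = (0.5642,0.8256); ey = (-0.8256,0.5642)
P = B + 1.76·ex + -1.21·ey = (1.8873,-2.2278)

1.89 -2.23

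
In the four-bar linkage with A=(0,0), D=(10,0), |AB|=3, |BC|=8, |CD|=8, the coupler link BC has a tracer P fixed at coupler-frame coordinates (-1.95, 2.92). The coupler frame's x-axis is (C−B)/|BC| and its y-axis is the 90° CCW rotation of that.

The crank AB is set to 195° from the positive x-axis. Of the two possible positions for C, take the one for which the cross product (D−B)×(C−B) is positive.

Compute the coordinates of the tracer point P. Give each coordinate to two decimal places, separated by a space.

A=(0,0), D=(10.00,0)
B = A + 3.00·(cos195°, sin195°) = (-2.8978, -0.7765)
|BD| = 12.9211
circle(B,8.00) ∩ circle(D,8.00): a=6.4606, h=4.7182
  candidates: C₊=(3.2676,4.3214) cross=60.964; C₋=(3.8346,-5.0979) cross=-60.964
  mode + wants cross > 0 → take C=(3.2676,4.3214) (cross=60.964)
ex = (C−B)/|BC| = (0.7707,0.6372); ey = (-0.6372,0.7707)
P = B + -1.95·ex + 2.92·ey = (-6.2613,0.2313)

-6.26 0.23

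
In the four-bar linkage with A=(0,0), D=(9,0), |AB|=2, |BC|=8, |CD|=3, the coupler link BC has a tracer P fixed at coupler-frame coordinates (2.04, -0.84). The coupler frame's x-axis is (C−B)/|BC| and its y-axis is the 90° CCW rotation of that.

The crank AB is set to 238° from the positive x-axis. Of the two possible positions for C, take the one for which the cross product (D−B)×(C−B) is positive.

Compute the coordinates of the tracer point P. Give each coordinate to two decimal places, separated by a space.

A=(0,0), D=(9.00,0)
B = A + 2.00·(cos238°, sin238°) = (-1.0598, -1.6961)
|BD| = 10.2018
circle(B,8.00) ∩ circle(D,3.00): a=7.7965, h=1.7929
  candidates: C₊=(6.3301,1.3681) cross=18.291; C₋=(6.9262,-2.1678) cross=-18.291
  mode + wants cross > 0 → take C=(6.3301,1.3681) (cross=18.291)
ex = (C−B)/|BC| = (0.9237,0.3830); ey = (-0.3830,0.9237)
P = B + 2.04·ex + -0.84·ey = (1.1463,-1.6907)

1.15 -1.69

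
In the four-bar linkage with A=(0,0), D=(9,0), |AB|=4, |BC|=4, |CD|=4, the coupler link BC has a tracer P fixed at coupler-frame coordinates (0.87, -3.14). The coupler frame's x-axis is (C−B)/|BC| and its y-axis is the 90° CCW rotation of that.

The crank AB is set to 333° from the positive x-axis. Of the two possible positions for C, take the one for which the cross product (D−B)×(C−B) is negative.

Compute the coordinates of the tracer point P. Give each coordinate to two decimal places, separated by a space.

2.98 -5.02

A=(0,0), D=(9.00,0)
B = A + 4.00·(cos333°, sin333°) = (3.5640, -1.8160)
|BD| = 5.7313
circle(B,4.00) ∩ circle(D,4.00): a=2.8656, h=2.7907
  candidates: C₊=(5.3978,1.7389) cross=15.994; C₋=(7.1663,-3.5549) cross=-15.994
  mode - wants cross < 0 → take C=(7.1663,-3.5549) (cross=-15.994)
ex = (C−B)/|BC| = (0.9006,-0.4347); ey = (0.4347,0.9006)
P = B + 0.87·ex + -3.14·ey = (2.9824,-5.0219)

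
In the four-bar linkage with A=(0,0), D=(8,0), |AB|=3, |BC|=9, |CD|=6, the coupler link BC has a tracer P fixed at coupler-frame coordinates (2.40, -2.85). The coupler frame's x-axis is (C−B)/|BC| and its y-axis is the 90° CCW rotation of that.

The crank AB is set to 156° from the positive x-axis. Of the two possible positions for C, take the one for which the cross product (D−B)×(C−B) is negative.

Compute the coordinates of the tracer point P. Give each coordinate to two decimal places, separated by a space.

A=(0,0), D=(8.00,0)
B = A + 3.00·(cos156°, sin156°) = (-2.7406, 1.2202)
|BD| = 10.8097
circle(B,9.00) ∩ circle(D,6.00): a=7.4863, h=4.9955
  candidates: C₊=(5.2617,5.3387) cross=54.000; C₋=(4.1339,-4.5884) cross=-54.000
  mode - wants cross < 0 → take C=(4.1339,-4.5884) (cross=-54.000)
ex = (C−B)/|BC| = (0.7638,-0.6454); ey = (0.6454,0.7638)
P = B + 2.40·ex + -2.85·ey = (-2.7468,-2.5057)

-2.75 -2.51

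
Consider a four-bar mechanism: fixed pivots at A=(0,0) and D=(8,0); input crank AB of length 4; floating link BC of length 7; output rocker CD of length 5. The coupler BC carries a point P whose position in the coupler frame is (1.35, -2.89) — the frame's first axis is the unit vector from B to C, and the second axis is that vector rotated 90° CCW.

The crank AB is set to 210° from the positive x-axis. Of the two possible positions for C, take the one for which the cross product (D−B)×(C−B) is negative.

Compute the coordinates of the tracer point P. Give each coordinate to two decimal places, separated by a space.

A=(0,0), D=(8.00,0)
B = A + 4.00·(cos210°, sin210°) = (-3.4641, -2.0000)
|BD| = 11.6373
circle(B,7.00) ∩ circle(D,5.00): a=6.8498, h=1.4423
  candidates: C₊=(3.0359,0.5981) cross=16.785; C₋=(3.5317,-2.2436) cross=-16.785
  mode - wants cross < 0 → take C=(3.5317,-2.2436) (cross=-16.785)
ex = (C−B)/|BC| = (0.9994,-0.0348); ey = (0.0348,0.9994)
P = B + 1.35·ex + -2.89·ey = (-2.2155,-4.9352)

-2.22 -4.94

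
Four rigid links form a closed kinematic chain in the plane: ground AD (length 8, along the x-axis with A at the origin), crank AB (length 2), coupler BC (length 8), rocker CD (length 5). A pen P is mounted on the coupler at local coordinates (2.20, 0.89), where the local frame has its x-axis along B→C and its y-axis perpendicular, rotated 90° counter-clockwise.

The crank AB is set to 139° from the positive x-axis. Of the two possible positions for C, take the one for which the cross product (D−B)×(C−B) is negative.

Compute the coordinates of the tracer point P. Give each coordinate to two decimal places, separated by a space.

0.76 0.61

A=(0,0), D=(8.00,0)
B = A + 2.00·(cos139°, sin139°) = (-1.5094, 1.3121)
|BD| = 9.5995
circle(B,8.00) ∩ circle(D,5.00): a=6.8311, h=4.1636
  candidates: C₊=(5.8267,4.5030) cross=39.969; C₋=(4.6885,-3.7462) cross=-39.969
  mode - wants cross < 0 → take C=(4.6885,-3.7462) (cross=-39.969)
ex = (C−B)/|BC| = (0.7747,-0.6323); ey = (0.6323,0.7747)
P = B + 2.20·ex + 0.89·ey = (0.7577,0.6106)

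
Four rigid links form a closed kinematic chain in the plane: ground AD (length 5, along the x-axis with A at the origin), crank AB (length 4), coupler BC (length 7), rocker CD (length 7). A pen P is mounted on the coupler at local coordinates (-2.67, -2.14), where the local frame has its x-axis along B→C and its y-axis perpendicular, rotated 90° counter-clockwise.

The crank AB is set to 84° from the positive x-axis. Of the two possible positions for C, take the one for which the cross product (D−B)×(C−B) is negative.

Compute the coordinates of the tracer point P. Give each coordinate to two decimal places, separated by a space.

-0.94 7.12

A=(0,0), D=(5.00,0)
B = A + 4.00·(cos84°, sin84°) = (0.4181, 3.9781)
|BD| = 6.0679
circle(B,7.00) ∩ circle(D,7.00): a=3.0339, h=6.3084
  candidates: C₊=(6.8448,6.7525) cross=38.278; C₋=(-1.4267,-2.7744) cross=-38.278
  mode - wants cross < 0 → take C=(-1.4267,-2.7744) (cross=-38.278)
ex = (C−B)/|BC| = (-0.2635,-0.9646); ey = (0.9646,-0.2635)
P = B + -2.67·ex + -2.14·ey = (-0.9426,7.1177)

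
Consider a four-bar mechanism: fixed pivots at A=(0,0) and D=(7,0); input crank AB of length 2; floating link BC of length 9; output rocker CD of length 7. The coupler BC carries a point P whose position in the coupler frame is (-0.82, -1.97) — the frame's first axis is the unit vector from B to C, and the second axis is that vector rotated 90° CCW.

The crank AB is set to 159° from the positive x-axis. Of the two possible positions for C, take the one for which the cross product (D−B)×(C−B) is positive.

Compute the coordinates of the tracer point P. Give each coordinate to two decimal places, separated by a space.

A=(0,0), D=(7.00,0)
B = A + 2.00·(cos159°, sin159°) = (-1.8672, 0.7167)
|BD| = 8.8961
circle(B,9.00) ∩ circle(D,7.00): a=6.2466, h=6.4792
  candidates: C₊=(4.8811,6.6716) cross=57.640; C₋=(3.8371,-6.2447) cross=-57.640
  mode + wants cross > 0 → take C=(4.8811,6.6716) (cross=57.640)
ex = (C−B)/|BC| = (0.7498,0.6617); ey = (-0.6617,0.7498)
P = B + -0.82·ex + -1.97·ey = (-1.1785,-1.3029)

-1.18 -1.30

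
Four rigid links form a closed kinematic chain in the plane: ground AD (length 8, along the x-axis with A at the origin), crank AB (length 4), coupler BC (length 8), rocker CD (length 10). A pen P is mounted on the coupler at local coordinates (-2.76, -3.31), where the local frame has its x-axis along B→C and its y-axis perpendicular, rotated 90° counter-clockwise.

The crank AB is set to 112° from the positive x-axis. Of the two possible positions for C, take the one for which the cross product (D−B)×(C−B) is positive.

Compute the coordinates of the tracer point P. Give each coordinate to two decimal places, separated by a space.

A=(0,0), D=(8.00,0)
B = A + 4.00·(cos112°, sin112°) = (-1.4984, 3.7087)
|BD| = 10.1968
circle(B,8.00) ∩ circle(D,10.00): a=3.3331, h=7.2726
  candidates: C₊=(4.2516,9.2709) cross=74.157; C₋=(-1.0387,-4.2780) cross=-74.157
  mode + wants cross > 0 → take C=(4.2516,9.2709) (cross=74.157)
ex = (C−B)/|BC| = (0.7187,0.6953); ey = (-0.6953,0.7187)
P = B + -2.76·ex + -3.31·ey = (-1.1808,-0.5893)

-1.18 -0.59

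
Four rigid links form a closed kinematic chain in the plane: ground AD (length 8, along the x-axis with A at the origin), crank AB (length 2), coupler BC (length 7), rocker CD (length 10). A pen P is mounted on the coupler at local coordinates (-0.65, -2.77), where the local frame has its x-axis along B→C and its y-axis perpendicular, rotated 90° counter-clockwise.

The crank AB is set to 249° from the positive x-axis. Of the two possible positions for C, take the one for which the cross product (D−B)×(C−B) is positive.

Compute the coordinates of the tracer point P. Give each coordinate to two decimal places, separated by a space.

A=(0,0), D=(8.00,0)
B = A + 2.00·(cos249°, sin249°) = (-0.7167, -1.8672)
|BD| = 8.9145
circle(B,7.00) ∩ circle(D,10.00): a=1.5967, h=6.8155
  candidates: C₊=(-0.5830,5.1316) cross=60.756; C₋=(2.2721,-8.1970) cross=-60.756
  mode + wants cross > 0 → take C=(-0.5830,5.1316) (cross=60.756)
ex = (C−B)/|BC| = (0.0191,0.9998); ey = (-0.9998,0.0191)
P = B + -0.65·ex + -2.77·ey = (2.0403,-2.5700)

2.04 -2.57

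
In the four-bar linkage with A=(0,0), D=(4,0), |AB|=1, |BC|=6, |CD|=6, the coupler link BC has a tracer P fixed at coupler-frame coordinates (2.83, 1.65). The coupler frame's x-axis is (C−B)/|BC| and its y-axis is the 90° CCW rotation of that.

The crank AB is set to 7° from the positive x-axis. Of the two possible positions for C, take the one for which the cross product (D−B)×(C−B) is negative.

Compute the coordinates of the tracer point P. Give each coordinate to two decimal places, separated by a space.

A=(0,0), D=(4.00,0)
B = A + 1.00·(cos7°, sin7°) = (0.9925, 0.1219)
|BD| = 3.0099
circle(B,6.00) ∩ circle(D,6.00): a=1.5050, h=5.8082
  candidates: C₊=(2.7314,5.8644) cross=17.482; C₋=(2.2611,-5.7425) cross=-17.482
  mode - wants cross < 0 → take C=(2.2611,-5.7425) (cross=-17.482)
ex = (C−B)/|BC| = (0.2114,-0.9774); ey = (0.9774,0.2114)
P = B + 2.83·ex + 1.65·ey = (3.2036,-2.2953)

3.20 -2.30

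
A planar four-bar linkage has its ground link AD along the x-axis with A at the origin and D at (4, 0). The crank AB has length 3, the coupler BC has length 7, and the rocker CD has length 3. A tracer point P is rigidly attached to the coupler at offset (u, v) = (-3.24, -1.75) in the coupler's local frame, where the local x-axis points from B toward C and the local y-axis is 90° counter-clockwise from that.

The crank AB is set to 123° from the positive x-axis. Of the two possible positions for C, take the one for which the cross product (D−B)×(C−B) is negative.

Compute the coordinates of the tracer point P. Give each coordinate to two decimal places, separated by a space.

A=(0,0), D=(4.00,0)
B = A + 3.00·(cos123°, sin123°) = (-1.6339, 2.5160)
|BD| = 6.1702
circle(B,7.00) ∩ circle(D,3.00): a=6.3265, h=2.9959
  candidates: C₊=(5.3643,2.6718) cross=18.485; C₋=(2.9211,-2.7993) cross=-18.485
  mode - wants cross < 0 → take C=(2.9211,-2.7993) (cross=-18.485)
ex = (C−B)/|BC| = (0.6507,-0.7593); ey = (0.7593,0.6507)
P = B + -3.24·ex + -1.75·ey = (-5.0710,3.8375)

-5.07 3.84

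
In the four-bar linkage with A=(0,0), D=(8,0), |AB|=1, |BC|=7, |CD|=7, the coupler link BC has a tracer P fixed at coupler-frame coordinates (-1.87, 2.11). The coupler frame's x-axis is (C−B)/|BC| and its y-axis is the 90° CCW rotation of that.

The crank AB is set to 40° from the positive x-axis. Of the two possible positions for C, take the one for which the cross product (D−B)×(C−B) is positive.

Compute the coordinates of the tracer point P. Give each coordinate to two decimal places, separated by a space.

A=(0,0), D=(8.00,0)
B = A + 1.00·(cos40°, sin40°) = (0.7660, 0.6428)
|BD| = 7.2625
circle(B,7.00) ∩ circle(D,7.00): a=3.6312, h=5.9845
  candidates: C₊=(4.9127,6.2824) cross=43.462; C₋=(3.8533,-5.6396) cross=-43.462
  mode + wants cross > 0 → take C=(4.9127,6.2824) (cross=43.462)
ex = (C−B)/|BC| = (0.5924,0.8057); ey = (-0.8057,0.5924)
P = B + -1.87·ex + 2.11·ey = (-2.0416,0.3861)

-2.04 0.39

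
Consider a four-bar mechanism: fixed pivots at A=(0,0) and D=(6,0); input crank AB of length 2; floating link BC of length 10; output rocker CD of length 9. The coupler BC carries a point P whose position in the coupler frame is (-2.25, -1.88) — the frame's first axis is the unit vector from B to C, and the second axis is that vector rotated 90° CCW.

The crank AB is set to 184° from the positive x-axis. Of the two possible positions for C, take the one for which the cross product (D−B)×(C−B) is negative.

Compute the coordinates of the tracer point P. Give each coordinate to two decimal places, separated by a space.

-4.79 0.76

A=(0,0), D=(6.00,0)
B = A + 2.00·(cos184°, sin184°) = (-1.9951, -0.1395)
|BD| = 7.9963
circle(B,10.00) ∩ circle(D,9.00): a=5.1862, h=8.5500
  candidates: C₊=(3.0411,8.4997) cross=68.369; C₋=(3.3395,-8.5978) cross=-68.369
  mode - wants cross < 0 → take C=(3.3395,-8.5978) (cross=-68.369)
ex = (C−B)/|BC| = (0.5335,-0.8458); ey = (0.8458,0.5335)
P = B + -2.25·ex + -1.88·ey = (-4.7856,0.7607)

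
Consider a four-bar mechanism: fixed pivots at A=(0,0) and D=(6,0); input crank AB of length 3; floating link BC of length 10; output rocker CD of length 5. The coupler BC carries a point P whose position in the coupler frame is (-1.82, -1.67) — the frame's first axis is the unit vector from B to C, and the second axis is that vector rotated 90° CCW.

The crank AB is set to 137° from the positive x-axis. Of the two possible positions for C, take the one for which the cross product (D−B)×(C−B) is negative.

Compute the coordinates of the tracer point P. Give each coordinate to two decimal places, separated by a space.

-4.66 2.11

A=(0,0), D=(6.00,0)
B = A + 3.00·(cos137°, sin137°) = (-2.1941, 2.0460)
|BD| = 8.4456
circle(B,10.00) ∩ circle(D,5.00): a=8.6630, h=4.9953
  candidates: C₊=(7.4210,4.7938) cross=42.188; C₋=(5.0007,-4.8991) cross=-42.188
  mode - wants cross < 0 → take C=(5.0007,-4.8991) (cross=-42.188)
ex = (C−B)/|BC| = (0.7195,-0.6945); ey = (0.6945,0.7195)
P = B + -1.82·ex + -1.67·ey = (-4.6634,2.1085)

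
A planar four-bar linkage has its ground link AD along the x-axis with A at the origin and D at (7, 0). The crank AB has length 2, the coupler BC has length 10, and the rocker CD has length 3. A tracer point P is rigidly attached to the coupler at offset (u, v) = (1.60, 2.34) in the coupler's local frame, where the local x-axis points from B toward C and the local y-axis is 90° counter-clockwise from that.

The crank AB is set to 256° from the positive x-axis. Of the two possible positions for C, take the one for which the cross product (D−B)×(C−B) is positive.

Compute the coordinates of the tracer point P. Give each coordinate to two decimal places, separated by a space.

A=(0,0), D=(7.00,0)
B = A + 2.00·(cos256°, sin256°) = (-0.4838, -1.9406)
|BD| = 7.7314
circle(B,10.00) ∩ circle(D,3.00): a=9.7508, h=2.2185
  candidates: C₊=(8.3979,2.6544) cross=17.152; C₋=(9.5117,-1.6406) cross=-17.152
  mode + wants cross > 0 → take C=(8.3979,2.6544) (cross=17.152)
ex = (C−B)/|BC| = (0.8882,0.4595); ey = (-0.4595,0.8882)
P = B + 1.60·ex + 2.34·ey = (-0.1380,0.8729)

-0.14 0.87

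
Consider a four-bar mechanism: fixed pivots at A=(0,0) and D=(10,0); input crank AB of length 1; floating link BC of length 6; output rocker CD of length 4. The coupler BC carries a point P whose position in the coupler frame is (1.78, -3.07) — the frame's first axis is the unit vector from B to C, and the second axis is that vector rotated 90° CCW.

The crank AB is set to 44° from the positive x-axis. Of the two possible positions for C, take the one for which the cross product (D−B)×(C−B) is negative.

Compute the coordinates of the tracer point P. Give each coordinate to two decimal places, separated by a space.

1.24 -2.82

A=(0,0), D=(10.00,0)
B = A + 1.00·(cos44°, sin44°) = (0.7193, 0.6947)
|BD| = 9.3066
circle(B,6.00) ∩ circle(D,4.00): a=5.7278, h=1.7867
  candidates: C₊=(6.5645,2.0488) cross=16.628; C₋=(6.2978,-1.5145) cross=-16.628
  mode - wants cross < 0 → take C=(6.2978,-1.5145) (cross=-16.628)
ex = (C−B)/|BC| = (0.9297,-0.3682); ey = (0.3682,0.9297)
P = B + 1.78·ex + -3.07·ey = (1.2439,-2.8151)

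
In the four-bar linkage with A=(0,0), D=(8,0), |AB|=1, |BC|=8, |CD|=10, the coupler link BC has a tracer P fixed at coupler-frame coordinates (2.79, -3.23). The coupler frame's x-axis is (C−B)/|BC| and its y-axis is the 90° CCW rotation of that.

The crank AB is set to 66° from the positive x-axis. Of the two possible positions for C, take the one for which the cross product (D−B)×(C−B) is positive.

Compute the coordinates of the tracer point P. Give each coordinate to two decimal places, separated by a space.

4.32 2.61

A=(0,0), D=(8.00,0)
B = A + 1.00·(cos66°, sin66°) = (0.4067, 0.9135)
|BD| = 7.6480
circle(B,8.00) ∩ circle(D,10.00): a=1.4705, h=7.8637
  candidates: C₊=(2.8060,8.5453) cross=60.142; C₋=(0.9274,-7.0695) cross=-60.142
  mode + wants cross > 0 → take C=(2.8060,8.5453) (cross=60.142)
ex = (C−B)/|BC| = (0.2999,0.9540); ey = (-0.9540,0.2999)
P = B + 2.79·ex + -3.23·ey = (4.3248,2.6064)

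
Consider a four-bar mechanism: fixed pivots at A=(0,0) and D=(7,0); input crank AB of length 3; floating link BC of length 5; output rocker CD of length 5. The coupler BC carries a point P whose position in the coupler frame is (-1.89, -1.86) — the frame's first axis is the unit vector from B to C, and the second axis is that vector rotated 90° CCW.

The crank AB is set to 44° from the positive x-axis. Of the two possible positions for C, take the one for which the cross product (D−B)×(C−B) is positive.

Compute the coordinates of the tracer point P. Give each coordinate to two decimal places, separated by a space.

1.67 -0.52

A=(0,0), D=(7.00,0)
B = A + 3.00·(cos44°, sin44°) = (2.1580, 2.0840)
|BD| = 5.2714
circle(B,5.00) ∩ circle(D,5.00): a=2.6357, h=4.2489
  candidates: C₊=(6.2587,4.9447) cross=22.398; C₋=(2.8993,-2.8608) cross=-22.398
  mode + wants cross > 0 → take C=(6.2587,4.9447) (cross=22.398)
ex = (C−B)/|BC| = (0.8201,0.5722); ey = (-0.5722,0.8201)
P = B + -1.89·ex + -1.86·ey = (1.6722,-0.5229)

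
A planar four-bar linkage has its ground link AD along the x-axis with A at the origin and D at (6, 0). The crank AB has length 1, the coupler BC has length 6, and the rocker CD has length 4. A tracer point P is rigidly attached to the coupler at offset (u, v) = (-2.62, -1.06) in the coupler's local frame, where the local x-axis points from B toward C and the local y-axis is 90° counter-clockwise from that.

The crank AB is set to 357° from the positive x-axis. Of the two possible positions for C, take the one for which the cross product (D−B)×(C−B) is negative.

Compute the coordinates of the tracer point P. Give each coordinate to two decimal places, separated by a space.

A=(0,0), D=(6.00,0)
B = A + 1.00·(cos357°, sin357°) = (0.9986, -0.0523)
|BD| = 5.0016
circle(B,6.00) ∩ circle(D,4.00): a=4.5002, h=3.9684
  candidates: C₊=(5.4570,3.9630) cross=19.849; C₋=(5.5401,-3.9735) cross=-19.849
  mode - wants cross < 0 → take C=(5.5401,-3.9735) (cross=-19.849)
ex = (C−B)/|BC| = (0.7569,-0.6535); ey = (0.6535,0.7569)
P = B + -2.62·ex + -1.06·ey = (-1.6772,0.8576)

-1.68 0.86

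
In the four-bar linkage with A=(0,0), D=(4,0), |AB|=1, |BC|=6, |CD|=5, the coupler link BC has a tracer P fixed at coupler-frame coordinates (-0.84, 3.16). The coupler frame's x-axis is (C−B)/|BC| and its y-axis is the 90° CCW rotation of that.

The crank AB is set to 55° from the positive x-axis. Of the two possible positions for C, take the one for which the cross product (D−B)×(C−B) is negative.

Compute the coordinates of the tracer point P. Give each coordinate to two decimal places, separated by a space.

3.25 2.70

A=(0,0), D=(4.00,0)
B = A + 1.00·(cos55°, sin55°) = (0.5736, 0.8192)
|BD| = 3.5230
circle(B,6.00) ∩ circle(D,5.00): a=3.3227, h=4.9960
  candidates: C₊=(4.9668,4.9056) cross=17.601; C₋=(2.6435,-4.8125) cross=-17.601
  mode - wants cross < 0 → take C=(2.6435,-4.8125) (cross=-17.601)
ex = (C−B)/|BC| = (0.3450,-0.9386); ey = (0.9386,0.3450)
P = B + -0.84·ex + 3.16·ey = (3.2498,2.6978)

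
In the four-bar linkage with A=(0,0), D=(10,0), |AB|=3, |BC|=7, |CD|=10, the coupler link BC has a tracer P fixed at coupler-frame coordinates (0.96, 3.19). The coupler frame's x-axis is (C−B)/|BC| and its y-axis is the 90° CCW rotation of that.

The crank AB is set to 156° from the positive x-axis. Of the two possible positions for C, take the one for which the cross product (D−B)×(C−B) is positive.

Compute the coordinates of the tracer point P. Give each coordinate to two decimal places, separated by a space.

A=(0,0), D=(10.00,0)
B = A + 3.00·(cos156°, sin156°) = (-2.7406, 1.2202)
|BD| = 12.7989
circle(B,7.00) ∩ circle(D,10.00): a=4.4071, h=5.4385
  candidates: C₊=(2.1649,6.2138) cross=69.607; C₋=(1.1279,-4.6137) cross=-69.607
  mode + wants cross > 0 → take C=(2.1649,6.2138) (cross=69.607)
ex = (C−B)/|BC| = (0.7008,0.7134); ey = (-0.7134,0.7008)
P = B + 0.96·ex + 3.19·ey = (-4.3435,4.1406)

-4.34 4.14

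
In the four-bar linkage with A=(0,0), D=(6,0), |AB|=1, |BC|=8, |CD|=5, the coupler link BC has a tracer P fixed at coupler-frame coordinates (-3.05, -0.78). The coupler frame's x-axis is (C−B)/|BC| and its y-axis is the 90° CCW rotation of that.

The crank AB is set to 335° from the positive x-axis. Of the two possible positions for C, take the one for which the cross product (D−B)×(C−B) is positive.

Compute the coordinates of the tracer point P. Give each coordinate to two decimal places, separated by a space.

A=(0,0), D=(6.00,0)
B = A + 1.00·(cos335°, sin335°) = (0.9063, -0.4226)
|BD| = 5.1112
circle(B,8.00) ∩ circle(D,5.00): a=6.3708, h=4.8388
  candidates: C₊=(6.8552,4.9263) cross=24.732; C₋=(7.6553,-4.7180) cross=-24.732
  mode + wants cross > 0 → take C=(6.8552,4.9263) (cross=24.732)
ex = (C−B)/|BC| = (0.7436,0.6686); ey = (-0.6686,0.7436)
P = B + -3.05·ex + -0.78·ey = (-0.8402,-3.0419)

-0.84 -3.04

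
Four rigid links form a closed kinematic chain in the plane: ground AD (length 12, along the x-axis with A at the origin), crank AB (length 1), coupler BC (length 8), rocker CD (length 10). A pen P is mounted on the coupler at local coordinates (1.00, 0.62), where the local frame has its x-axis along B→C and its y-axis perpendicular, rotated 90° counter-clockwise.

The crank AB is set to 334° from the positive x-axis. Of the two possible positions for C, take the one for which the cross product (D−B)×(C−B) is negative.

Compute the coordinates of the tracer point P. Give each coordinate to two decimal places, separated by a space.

A=(0,0), D=(12.00,0)
B = A + 1.00·(cos334°, sin334°) = (0.8988, -0.4384)
|BD| = 11.1099
circle(B,8.00) ∩ circle(D,10.00): a=3.9347, h=6.9655
  candidates: C₊=(4.5556,6.6769) cross=77.385; C₋=(5.1053,-7.2432) cross=-77.385
  mode - wants cross < 0 → take C=(5.1053,-7.2432) (cross=-77.385)
ex = (C−B)/|BC| = (0.5258,-0.8506); ey = (0.8506,0.5258)
P = B + 1.00·ex + 0.62·ey = (1.9520,-0.9630)

1.95 -0.96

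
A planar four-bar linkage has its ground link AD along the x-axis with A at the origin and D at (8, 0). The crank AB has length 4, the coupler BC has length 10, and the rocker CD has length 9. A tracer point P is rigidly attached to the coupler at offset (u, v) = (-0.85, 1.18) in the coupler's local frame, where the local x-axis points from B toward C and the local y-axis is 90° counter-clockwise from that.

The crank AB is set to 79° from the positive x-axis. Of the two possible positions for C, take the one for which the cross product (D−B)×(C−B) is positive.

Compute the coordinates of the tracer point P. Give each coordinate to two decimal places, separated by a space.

A=(0,0), D=(8.00,0)
B = A + 4.00·(cos79°, sin79°) = (0.7632, 3.9265)
|BD| = 8.2334
circle(B,10.00) ∩ circle(D,9.00): a=5.2705, h=8.4983
  candidates: C₊=(9.4487,8.8826) cross=69.970; C₋=(1.3429,-6.0567) cross=-69.970
  mode + wants cross > 0 → take C=(9.4487,8.8826) (cross=69.970)
ex = (C−B)/|BC| = (0.8685,0.4956); ey = (-0.4956,0.8685)
P = B + -0.85·ex + 1.18·ey = (-0.5598,4.5301)

-0.56 4.53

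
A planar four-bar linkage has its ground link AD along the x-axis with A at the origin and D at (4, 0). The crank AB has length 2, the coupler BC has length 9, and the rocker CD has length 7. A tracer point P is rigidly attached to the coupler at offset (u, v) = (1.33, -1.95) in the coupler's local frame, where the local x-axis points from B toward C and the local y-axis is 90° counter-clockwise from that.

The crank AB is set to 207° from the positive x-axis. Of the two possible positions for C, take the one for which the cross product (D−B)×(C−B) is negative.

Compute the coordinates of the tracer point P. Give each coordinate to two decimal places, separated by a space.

A=(0,0), D=(4.00,0)
B = A + 2.00·(cos207°, sin207°) = (-1.7820, -0.9080)
|BD| = 5.8529
circle(B,9.00) ∩ circle(D,7.00): a=5.6601, h=6.9973
  candidates: C₊=(2.7241,6.8827) cross=40.955; C₋=(4.8951,-6.9425) cross=-40.955
  mode - wants cross < 0 → take C=(4.8951,-6.9425) (cross=-40.955)
ex = (C−B)/|BC| = (0.7419,-0.6705); ey = (0.6705,0.7419)
P = B + 1.33·ex + -1.95·ey = (-2.1028,-3.2465)

-2.10 -3.25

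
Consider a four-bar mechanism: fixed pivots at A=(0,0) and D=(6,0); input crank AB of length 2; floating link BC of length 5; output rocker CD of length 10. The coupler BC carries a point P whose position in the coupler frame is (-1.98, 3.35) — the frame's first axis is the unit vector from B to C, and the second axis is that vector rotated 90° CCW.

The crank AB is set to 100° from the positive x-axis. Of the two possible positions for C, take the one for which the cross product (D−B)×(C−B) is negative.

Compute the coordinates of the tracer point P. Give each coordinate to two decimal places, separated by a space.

3.42 1.01

A=(0,0), D=(6.00,0)
B = A + 2.00·(cos100°, sin100°) = (-0.3473, 1.9696)
|BD| = 6.6459
circle(B,5.00) ∩ circle(D,10.00): a=-2.3197, h=4.4293
  candidates: C₊=(-1.2500,6.8874) cross=29.437; C₋=(-3.8755,-1.5733) cross=-29.437
  mode - wants cross < 0 → take C=(-3.8755,-1.5733) (cross=-29.437)
ex = (C−B)/|BC| = (-0.7056,-0.7086); ey = (0.7086,-0.7056)
P = B + -1.98·ex + 3.35·ey = (3.4236,1.0087)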